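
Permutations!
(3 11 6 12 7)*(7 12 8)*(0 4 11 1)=(12)(0 4 11 6 8 7 3 1)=[4, 0, 2, 1, 11, 5, 8, 3, 7, 9, 10, 6, 12]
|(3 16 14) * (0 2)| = |(0 2)(3 16 14)| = 6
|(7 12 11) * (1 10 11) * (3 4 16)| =15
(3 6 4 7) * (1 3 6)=(1 3)(4 7 6)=[0, 3, 2, 1, 7, 5, 4, 6]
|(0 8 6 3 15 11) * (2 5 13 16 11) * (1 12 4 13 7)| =|(0 8 6 3 15 2 5 7 1 12 4 13 16 11)| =14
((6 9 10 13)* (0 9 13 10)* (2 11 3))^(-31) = ((0 9)(2 11 3)(6 13))^(-31) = (0 9)(2 3 11)(6 13)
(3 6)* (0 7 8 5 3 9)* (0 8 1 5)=(0 7 1 5 3 6 9 8)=[7, 5, 2, 6, 4, 3, 9, 1, 0, 8]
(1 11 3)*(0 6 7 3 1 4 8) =(0 6 7 3 4 8)(1 11) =[6, 11, 2, 4, 8, 5, 7, 3, 0, 9, 10, 1]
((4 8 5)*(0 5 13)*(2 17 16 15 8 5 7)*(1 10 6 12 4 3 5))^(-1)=((0 7 2 17 16 15 8 13)(1 10 6 12 4)(3 5))^(-1)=(0 13 8 15 16 17 2 7)(1 4 12 6 10)(3 5)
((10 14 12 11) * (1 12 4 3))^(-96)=(1 11 14 3 12 10 4)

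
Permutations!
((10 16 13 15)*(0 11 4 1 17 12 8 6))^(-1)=((0 11 4 1 17 12 8 6)(10 16 13 15))^(-1)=(0 6 8 12 17 1 4 11)(10 15 13 16)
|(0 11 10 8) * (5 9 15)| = 12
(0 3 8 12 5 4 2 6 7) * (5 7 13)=[3, 1, 6, 8, 2, 4, 13, 0, 12, 9, 10, 11, 7, 5]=(0 3 8 12 7)(2 6 13 5 4)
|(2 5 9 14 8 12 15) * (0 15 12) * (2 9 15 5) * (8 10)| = 7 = |(0 5 15 9 14 10 8)|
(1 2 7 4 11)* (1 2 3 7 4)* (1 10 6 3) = (2 4 11)(3 7 10 6) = [0, 1, 4, 7, 11, 5, 3, 10, 8, 9, 6, 2]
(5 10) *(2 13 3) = [0, 1, 13, 2, 4, 10, 6, 7, 8, 9, 5, 11, 12, 3] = (2 13 3)(5 10)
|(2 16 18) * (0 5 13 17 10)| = 15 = |(0 5 13 17 10)(2 16 18)|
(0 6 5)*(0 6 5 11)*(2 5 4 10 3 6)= (0 4 10 3 6 11)(2 5)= [4, 1, 5, 6, 10, 2, 11, 7, 8, 9, 3, 0]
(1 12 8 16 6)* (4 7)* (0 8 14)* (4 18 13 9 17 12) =(0 8 16 6 1 4 7 18 13 9 17 12 14) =[8, 4, 2, 3, 7, 5, 1, 18, 16, 17, 10, 11, 14, 9, 0, 15, 6, 12, 13]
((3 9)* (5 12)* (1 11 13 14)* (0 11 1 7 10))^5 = ((0 11 13 14 7 10)(3 9)(5 12))^5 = (0 10 7 14 13 11)(3 9)(5 12)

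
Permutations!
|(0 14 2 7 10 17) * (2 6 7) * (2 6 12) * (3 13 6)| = 10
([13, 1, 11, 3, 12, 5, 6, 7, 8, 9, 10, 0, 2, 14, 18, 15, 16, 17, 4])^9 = [13, 1, 11, 3, 12, 5, 6, 7, 8, 9, 10, 0, 2, 14, 18, 15, 16, 17, 4]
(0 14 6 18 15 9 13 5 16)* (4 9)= [14, 1, 2, 3, 9, 16, 18, 7, 8, 13, 10, 11, 12, 5, 6, 4, 0, 17, 15]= (0 14 6 18 15 4 9 13 5 16)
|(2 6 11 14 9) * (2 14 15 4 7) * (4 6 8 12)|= 30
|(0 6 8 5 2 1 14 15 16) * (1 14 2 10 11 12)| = |(0 6 8 5 10 11 12 1 2 14 15 16)| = 12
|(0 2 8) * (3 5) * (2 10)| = 4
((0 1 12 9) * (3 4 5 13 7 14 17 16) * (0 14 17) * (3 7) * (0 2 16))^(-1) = ((0 1 12 9 14 2 16 7 17)(3 4 5 13))^(-1) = (0 17 7 16 2 14 9 12 1)(3 13 5 4)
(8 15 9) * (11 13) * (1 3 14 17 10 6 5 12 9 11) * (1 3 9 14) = (1 9 8 15 11 13 3)(5 12 14 17 10 6) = [0, 9, 2, 1, 4, 12, 5, 7, 15, 8, 6, 13, 14, 3, 17, 11, 16, 10]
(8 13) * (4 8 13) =(13)(4 8) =[0, 1, 2, 3, 8, 5, 6, 7, 4, 9, 10, 11, 12, 13]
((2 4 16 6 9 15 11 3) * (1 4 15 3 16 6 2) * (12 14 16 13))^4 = ((1 4 6 9 3)(2 15 11 13 12 14 16))^4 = (1 3 9 6 4)(2 12 15 14 11 16 13)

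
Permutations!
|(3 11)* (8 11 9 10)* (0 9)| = 6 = |(0 9 10 8 11 3)|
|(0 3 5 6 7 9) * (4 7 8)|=|(0 3 5 6 8 4 7 9)|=8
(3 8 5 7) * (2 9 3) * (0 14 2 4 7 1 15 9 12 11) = (0 14 2 12 11)(1 15 9 3 8 5)(4 7) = [14, 15, 12, 8, 7, 1, 6, 4, 5, 3, 10, 0, 11, 13, 2, 9]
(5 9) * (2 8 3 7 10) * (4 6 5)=(2 8 3 7 10)(4 6 5 9)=[0, 1, 8, 7, 6, 9, 5, 10, 3, 4, 2]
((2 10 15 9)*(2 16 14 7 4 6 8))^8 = ((2 10 15 9 16 14 7 4 6 8))^8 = (2 6 7 16 15)(4 14 9 10 8)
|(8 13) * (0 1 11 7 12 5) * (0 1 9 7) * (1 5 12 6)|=6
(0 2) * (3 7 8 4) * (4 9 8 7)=(0 2)(3 4)(8 9)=[2, 1, 0, 4, 3, 5, 6, 7, 9, 8]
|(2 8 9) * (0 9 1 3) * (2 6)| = |(0 9 6 2 8 1 3)| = 7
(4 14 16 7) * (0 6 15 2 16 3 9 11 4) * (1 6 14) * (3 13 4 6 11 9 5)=(0 14 13 4 1 11 6 15 2 16 7)(3 5)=[14, 11, 16, 5, 1, 3, 15, 0, 8, 9, 10, 6, 12, 4, 13, 2, 7]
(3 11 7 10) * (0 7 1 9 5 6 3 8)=[7, 9, 2, 11, 4, 6, 3, 10, 0, 5, 8, 1]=(0 7 10 8)(1 9 5 6 3 11)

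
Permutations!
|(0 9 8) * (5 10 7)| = |(0 9 8)(5 10 7)| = 3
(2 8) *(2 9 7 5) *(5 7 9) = (9)(2 8 5) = [0, 1, 8, 3, 4, 2, 6, 7, 5, 9]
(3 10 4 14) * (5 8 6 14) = (3 10 4 5 8 6 14) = [0, 1, 2, 10, 5, 8, 14, 7, 6, 9, 4, 11, 12, 13, 3]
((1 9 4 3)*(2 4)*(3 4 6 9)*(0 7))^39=((0 7)(1 3)(2 6 9))^39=(9)(0 7)(1 3)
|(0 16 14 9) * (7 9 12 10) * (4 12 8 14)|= 14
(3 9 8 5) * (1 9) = [0, 9, 2, 1, 4, 3, 6, 7, 5, 8] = (1 9 8 5 3)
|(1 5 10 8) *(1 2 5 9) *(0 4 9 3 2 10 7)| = |(0 4 9 1 3 2 5 7)(8 10)| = 8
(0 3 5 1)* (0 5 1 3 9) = (0 9)(1 5 3) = [9, 5, 2, 1, 4, 3, 6, 7, 8, 0]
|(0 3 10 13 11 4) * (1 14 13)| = 8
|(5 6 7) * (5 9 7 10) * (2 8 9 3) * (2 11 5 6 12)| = |(2 8 9 7 3 11 5 12)(6 10)| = 8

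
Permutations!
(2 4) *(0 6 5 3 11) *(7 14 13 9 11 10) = (0 6 5 3 10 7 14 13 9 11)(2 4) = [6, 1, 4, 10, 2, 3, 5, 14, 8, 11, 7, 0, 12, 9, 13]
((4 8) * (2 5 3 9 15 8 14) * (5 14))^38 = (3 15 4)(5 9 8)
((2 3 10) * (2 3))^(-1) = (3 10)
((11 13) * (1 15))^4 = ((1 15)(11 13))^4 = (15)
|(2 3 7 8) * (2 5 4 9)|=|(2 3 7 8 5 4 9)|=7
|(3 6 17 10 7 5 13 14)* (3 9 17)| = 14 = |(3 6)(5 13 14 9 17 10 7)|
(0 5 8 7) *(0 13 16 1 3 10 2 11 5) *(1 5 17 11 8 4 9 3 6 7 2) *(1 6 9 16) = [0, 9, 8, 10, 16, 4, 7, 13, 2, 3, 6, 17, 12, 1, 14, 15, 5, 11] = (1 9 3 10 6 7 13)(2 8)(4 16 5)(11 17)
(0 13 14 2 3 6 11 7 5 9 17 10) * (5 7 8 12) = [13, 1, 3, 6, 4, 9, 11, 7, 12, 17, 0, 8, 5, 14, 2, 15, 16, 10] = (0 13 14 2 3 6 11 8 12 5 9 17 10)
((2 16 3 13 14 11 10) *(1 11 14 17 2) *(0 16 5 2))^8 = (0 13 16 17 3)(1 10 11) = ((0 16 3 13 17)(1 11 10)(2 5))^8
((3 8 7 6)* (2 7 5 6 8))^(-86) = ((2 7 8 5 6 3))^(-86) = (2 6 8)(3 5 7)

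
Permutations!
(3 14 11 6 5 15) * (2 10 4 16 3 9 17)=(2 10 4 16 3 14 11 6 5 15 9 17)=[0, 1, 10, 14, 16, 15, 5, 7, 8, 17, 4, 6, 12, 13, 11, 9, 3, 2]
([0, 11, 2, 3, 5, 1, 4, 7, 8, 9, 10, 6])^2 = [0, 6, 2, 3, 1, 11, 5, 7, 8, 9, 10, 4]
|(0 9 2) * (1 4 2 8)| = 6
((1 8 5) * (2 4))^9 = (8)(2 4) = ((1 8 5)(2 4))^9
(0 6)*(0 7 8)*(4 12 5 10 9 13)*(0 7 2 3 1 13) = [6, 13, 3, 1, 12, 10, 2, 8, 7, 0, 9, 11, 5, 4] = (0 6 2 3 1 13 4 12 5 10 9)(7 8)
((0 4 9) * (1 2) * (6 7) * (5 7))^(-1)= ((0 4 9)(1 2)(5 7 6))^(-1)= (0 9 4)(1 2)(5 6 7)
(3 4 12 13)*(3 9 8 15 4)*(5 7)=(4 12 13 9 8 15)(5 7)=[0, 1, 2, 3, 12, 7, 6, 5, 15, 8, 10, 11, 13, 9, 14, 4]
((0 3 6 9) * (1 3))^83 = (0 6 1 9 3)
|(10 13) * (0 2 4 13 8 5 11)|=|(0 2 4 13 10 8 5 11)|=8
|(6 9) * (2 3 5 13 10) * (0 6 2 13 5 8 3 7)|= 10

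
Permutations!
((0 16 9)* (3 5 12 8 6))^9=(16)(3 6 8 12 5)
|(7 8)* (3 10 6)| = |(3 10 6)(7 8)| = 6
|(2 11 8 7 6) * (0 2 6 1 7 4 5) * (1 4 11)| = |(0 2 1 7 4 5)(8 11)| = 6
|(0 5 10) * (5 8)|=4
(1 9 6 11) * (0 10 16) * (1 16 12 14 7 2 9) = (0 10 12 14 7 2 9 6 11 16) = [10, 1, 9, 3, 4, 5, 11, 2, 8, 6, 12, 16, 14, 13, 7, 15, 0]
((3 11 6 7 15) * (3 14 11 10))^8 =((3 10)(6 7 15 14 11))^8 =(6 14 7 11 15)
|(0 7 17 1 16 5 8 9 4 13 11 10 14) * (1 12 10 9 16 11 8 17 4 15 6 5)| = 16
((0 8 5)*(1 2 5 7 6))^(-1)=(0 5 2 1 6 7 8)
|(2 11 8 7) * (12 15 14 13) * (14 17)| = 20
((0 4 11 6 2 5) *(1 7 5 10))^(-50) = (0 2 5 6 7 11 1 4 10)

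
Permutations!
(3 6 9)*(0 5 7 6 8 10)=(0 5 7 6 9 3 8 10)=[5, 1, 2, 8, 4, 7, 9, 6, 10, 3, 0]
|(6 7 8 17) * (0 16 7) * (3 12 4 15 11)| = 30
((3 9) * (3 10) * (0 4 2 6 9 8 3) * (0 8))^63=((0 4 2 6 9 10 8 3))^63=(0 3 8 10 9 6 2 4)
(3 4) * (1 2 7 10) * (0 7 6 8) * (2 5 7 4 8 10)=(0 4 3 8)(1 5 7 2 6 10)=[4, 5, 6, 8, 3, 7, 10, 2, 0, 9, 1]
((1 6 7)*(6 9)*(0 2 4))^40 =((0 2 4)(1 9 6 7))^40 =(9)(0 2 4)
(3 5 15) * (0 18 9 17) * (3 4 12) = [18, 1, 2, 5, 12, 15, 6, 7, 8, 17, 10, 11, 3, 13, 14, 4, 16, 0, 9] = (0 18 9 17)(3 5 15 4 12)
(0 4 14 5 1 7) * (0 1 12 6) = (0 4 14 5 12 6)(1 7) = [4, 7, 2, 3, 14, 12, 0, 1, 8, 9, 10, 11, 6, 13, 5]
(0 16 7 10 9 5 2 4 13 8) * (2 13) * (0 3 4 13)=[16, 1, 13, 4, 2, 0, 6, 10, 3, 5, 9, 11, 12, 8, 14, 15, 7]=(0 16 7 10 9 5)(2 13 8 3 4)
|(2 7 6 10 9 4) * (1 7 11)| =8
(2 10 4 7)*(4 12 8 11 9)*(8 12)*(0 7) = (12)(0 7 2 10 8 11 9 4) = [7, 1, 10, 3, 0, 5, 6, 2, 11, 4, 8, 9, 12]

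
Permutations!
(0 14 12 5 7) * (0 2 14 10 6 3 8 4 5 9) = [10, 1, 14, 8, 5, 7, 3, 2, 4, 0, 6, 11, 9, 13, 12] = (0 10 6 3 8 4 5 7 2 14 12 9)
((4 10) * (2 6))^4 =((2 6)(4 10))^4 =(10)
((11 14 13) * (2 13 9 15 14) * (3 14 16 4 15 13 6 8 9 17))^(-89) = (2 6 8 9 13 11)(3 14 17)(4 15 16)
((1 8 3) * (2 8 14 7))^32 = (1 7 8)(2 3 14)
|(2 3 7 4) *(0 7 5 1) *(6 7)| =|(0 6 7 4 2 3 5 1)| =8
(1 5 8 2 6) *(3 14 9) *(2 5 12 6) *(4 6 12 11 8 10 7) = [0, 11, 2, 14, 6, 10, 1, 4, 5, 3, 7, 8, 12, 13, 9] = (1 11 8 5 10 7 4 6)(3 14 9)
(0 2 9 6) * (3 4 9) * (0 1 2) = (1 2 3 4 9 6) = [0, 2, 3, 4, 9, 5, 1, 7, 8, 6]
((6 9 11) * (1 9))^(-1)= (1 6 11 9)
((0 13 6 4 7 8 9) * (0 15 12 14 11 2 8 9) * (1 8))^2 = ((0 13 6 4 7 9 15 12 14 11 2 1 8))^2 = (0 6 7 15 14 2 8 13 4 9 12 11 1)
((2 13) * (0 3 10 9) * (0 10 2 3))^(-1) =(2 3 13)(9 10)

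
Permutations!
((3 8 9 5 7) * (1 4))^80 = ((1 4)(3 8 9 5 7))^80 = (9)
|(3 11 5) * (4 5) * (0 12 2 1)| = 4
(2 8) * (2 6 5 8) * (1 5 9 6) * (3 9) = (1 5 8)(3 9 6) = [0, 5, 2, 9, 4, 8, 3, 7, 1, 6]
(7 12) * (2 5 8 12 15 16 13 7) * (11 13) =(2 5 8 12)(7 15 16 11 13) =[0, 1, 5, 3, 4, 8, 6, 15, 12, 9, 10, 13, 2, 7, 14, 16, 11]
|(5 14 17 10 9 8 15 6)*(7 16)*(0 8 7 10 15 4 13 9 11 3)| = |(0 8 4 13 9 7 16 10 11 3)(5 14 17 15 6)| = 10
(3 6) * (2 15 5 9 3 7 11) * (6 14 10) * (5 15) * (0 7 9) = (15)(0 7 11 2 5)(3 14 10 6 9) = [7, 1, 5, 14, 4, 0, 9, 11, 8, 3, 6, 2, 12, 13, 10, 15]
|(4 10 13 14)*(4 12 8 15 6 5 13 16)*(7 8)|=|(4 10 16)(5 13 14 12 7 8 15 6)|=24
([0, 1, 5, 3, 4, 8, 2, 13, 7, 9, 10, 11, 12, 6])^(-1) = (2 6 13 7 8 5)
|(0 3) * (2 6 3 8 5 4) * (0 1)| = |(0 8 5 4 2 6 3 1)| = 8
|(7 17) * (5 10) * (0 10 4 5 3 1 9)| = 10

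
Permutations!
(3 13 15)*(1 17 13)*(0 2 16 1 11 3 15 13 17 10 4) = [2, 10, 16, 11, 0, 5, 6, 7, 8, 9, 4, 3, 12, 13, 14, 15, 1, 17] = (17)(0 2 16 1 10 4)(3 11)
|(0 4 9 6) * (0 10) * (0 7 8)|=7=|(0 4 9 6 10 7 8)|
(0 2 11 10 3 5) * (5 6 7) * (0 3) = (0 2 11 10)(3 6 7 5) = [2, 1, 11, 6, 4, 3, 7, 5, 8, 9, 0, 10]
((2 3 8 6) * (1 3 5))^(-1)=((1 3 8 6 2 5))^(-1)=(1 5 2 6 8 3)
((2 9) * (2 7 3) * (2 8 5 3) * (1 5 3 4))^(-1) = (1 4 5)(2 7 9)(3 8)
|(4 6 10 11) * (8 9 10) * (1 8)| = 7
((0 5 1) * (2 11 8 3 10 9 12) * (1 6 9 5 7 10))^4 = ((0 7 10 5 6 9 12 2 11 8 3 1))^4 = (0 6 11)(1 5 2)(3 10 12)(7 9 8)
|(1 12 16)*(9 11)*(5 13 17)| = 6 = |(1 12 16)(5 13 17)(9 11)|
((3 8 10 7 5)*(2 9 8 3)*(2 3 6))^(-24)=((2 9 8 10 7 5 3 6))^(-24)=(10)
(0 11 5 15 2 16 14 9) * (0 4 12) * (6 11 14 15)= (0 14 9 4 12)(2 16 15)(5 6 11)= [14, 1, 16, 3, 12, 6, 11, 7, 8, 4, 10, 5, 0, 13, 9, 2, 15]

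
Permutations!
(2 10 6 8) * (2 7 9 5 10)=(5 10 6 8 7 9)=[0, 1, 2, 3, 4, 10, 8, 9, 7, 5, 6]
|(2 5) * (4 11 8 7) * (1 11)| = 10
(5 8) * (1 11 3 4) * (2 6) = (1 11 3 4)(2 6)(5 8) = [0, 11, 6, 4, 1, 8, 2, 7, 5, 9, 10, 3]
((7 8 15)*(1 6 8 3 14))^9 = (1 8 7 14 6 15 3)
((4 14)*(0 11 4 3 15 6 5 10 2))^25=((0 11 4 14 3 15 6 5 10 2))^25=(0 15)(2 3)(4 5)(6 11)(10 14)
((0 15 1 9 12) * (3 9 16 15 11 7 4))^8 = ((0 11 7 4 3 9 12)(1 16 15))^8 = (0 11 7 4 3 9 12)(1 15 16)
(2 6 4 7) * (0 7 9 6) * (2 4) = (0 7 4 9 6 2) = [7, 1, 0, 3, 9, 5, 2, 4, 8, 6]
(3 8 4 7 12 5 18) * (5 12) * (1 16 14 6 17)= [0, 16, 2, 8, 7, 18, 17, 5, 4, 9, 10, 11, 12, 13, 6, 15, 14, 1, 3]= (1 16 14 6 17)(3 8 4 7 5 18)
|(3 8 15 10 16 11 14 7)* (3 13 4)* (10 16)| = 9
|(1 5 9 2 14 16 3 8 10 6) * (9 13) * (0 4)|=22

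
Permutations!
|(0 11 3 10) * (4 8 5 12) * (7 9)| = 4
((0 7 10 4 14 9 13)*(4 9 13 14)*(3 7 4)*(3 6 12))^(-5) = (0 7)(3 13)(4 10)(6 9)(12 14)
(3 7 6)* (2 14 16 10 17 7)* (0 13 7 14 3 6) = (0 13 7)(2 3)(10 17 14 16) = [13, 1, 3, 2, 4, 5, 6, 0, 8, 9, 17, 11, 12, 7, 16, 15, 10, 14]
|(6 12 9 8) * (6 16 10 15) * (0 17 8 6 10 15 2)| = 21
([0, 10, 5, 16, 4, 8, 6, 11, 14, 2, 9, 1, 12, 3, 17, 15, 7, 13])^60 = [0, 13, 7, 5, 4, 11, 6, 14, 1, 16, 3, 17, 12, 2, 10, 15, 8, 9]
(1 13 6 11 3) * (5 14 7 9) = (1 13 6 11 3)(5 14 7 9) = [0, 13, 2, 1, 4, 14, 11, 9, 8, 5, 10, 3, 12, 6, 7]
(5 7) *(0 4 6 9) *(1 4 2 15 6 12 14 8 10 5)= (0 2 15 6 9)(1 4 12 14 8 10 5 7)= [2, 4, 15, 3, 12, 7, 9, 1, 10, 0, 5, 11, 14, 13, 8, 6]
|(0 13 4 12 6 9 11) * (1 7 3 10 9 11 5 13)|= |(0 1 7 3 10 9 5 13 4 12 6 11)|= 12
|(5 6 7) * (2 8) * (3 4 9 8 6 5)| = |(2 6 7 3 4 9 8)| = 7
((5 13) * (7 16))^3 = (5 13)(7 16)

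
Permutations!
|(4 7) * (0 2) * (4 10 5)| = |(0 2)(4 7 10 5)| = 4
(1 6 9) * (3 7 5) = (1 6 9)(3 7 5) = [0, 6, 2, 7, 4, 3, 9, 5, 8, 1]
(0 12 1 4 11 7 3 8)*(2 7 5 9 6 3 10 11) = (0 12 1 4 2 7 10 11 5 9 6 3 8) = [12, 4, 7, 8, 2, 9, 3, 10, 0, 6, 11, 5, 1]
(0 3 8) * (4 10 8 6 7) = (0 3 6 7 4 10 8) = [3, 1, 2, 6, 10, 5, 7, 4, 0, 9, 8]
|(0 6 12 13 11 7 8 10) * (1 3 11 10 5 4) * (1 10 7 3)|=|(0 6 12 13 7 8 5 4 10)(3 11)|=18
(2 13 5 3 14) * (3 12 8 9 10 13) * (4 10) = [0, 1, 3, 14, 10, 12, 6, 7, 9, 4, 13, 11, 8, 5, 2] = (2 3 14)(4 10 13 5 12 8 9)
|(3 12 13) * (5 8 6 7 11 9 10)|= |(3 12 13)(5 8 6 7 11 9 10)|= 21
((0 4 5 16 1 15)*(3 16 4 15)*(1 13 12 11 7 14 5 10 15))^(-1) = (0 15 10 4 5 14 7 11 12 13 16 3 1)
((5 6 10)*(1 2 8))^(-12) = ((1 2 8)(5 6 10))^(-12) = (10)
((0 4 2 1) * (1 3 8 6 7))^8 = ((0 4 2 3 8 6 7 1))^8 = (8)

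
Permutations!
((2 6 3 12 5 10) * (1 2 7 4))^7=(1 7 5 3 2 4 10 12 6)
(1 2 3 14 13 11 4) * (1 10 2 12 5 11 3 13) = (1 12 5 11 4 10 2 13 3 14) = [0, 12, 13, 14, 10, 11, 6, 7, 8, 9, 2, 4, 5, 3, 1]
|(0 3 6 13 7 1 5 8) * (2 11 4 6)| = |(0 3 2 11 4 6 13 7 1 5 8)| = 11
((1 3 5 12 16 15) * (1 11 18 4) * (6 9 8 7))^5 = ((1 3 5 12 16 15 11 18 4)(6 9 8 7))^5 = (1 15 3 11 5 18 12 4 16)(6 9 8 7)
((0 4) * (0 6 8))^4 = ((0 4 6 8))^4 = (8)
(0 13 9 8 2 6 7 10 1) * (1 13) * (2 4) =(0 1)(2 6 7 10 13 9 8 4) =[1, 0, 6, 3, 2, 5, 7, 10, 4, 8, 13, 11, 12, 9]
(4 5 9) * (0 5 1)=(0 5 9 4 1)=[5, 0, 2, 3, 1, 9, 6, 7, 8, 4]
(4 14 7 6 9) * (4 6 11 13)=(4 14 7 11 13)(6 9)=[0, 1, 2, 3, 14, 5, 9, 11, 8, 6, 10, 13, 12, 4, 7]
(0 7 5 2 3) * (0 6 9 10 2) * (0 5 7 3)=(0 3 6 9 10 2)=[3, 1, 0, 6, 4, 5, 9, 7, 8, 10, 2]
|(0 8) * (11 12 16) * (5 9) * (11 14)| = 4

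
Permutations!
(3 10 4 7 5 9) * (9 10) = (3 9)(4 7 5 10) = [0, 1, 2, 9, 7, 10, 6, 5, 8, 3, 4]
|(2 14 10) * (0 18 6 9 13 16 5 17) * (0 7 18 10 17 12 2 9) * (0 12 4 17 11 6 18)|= |(18)(0 10 9 13 16 5 4 17 7)(2 14 11 6 12)|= 45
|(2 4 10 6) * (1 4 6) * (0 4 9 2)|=|(0 4 10 1 9 2 6)|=7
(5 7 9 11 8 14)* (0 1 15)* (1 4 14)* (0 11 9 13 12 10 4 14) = (0 14 5 7 13 12 10 4)(1 15 11 8) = [14, 15, 2, 3, 0, 7, 6, 13, 1, 9, 4, 8, 10, 12, 5, 11]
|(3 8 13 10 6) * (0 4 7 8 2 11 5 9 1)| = 13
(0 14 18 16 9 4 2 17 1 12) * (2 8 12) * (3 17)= [14, 2, 3, 17, 8, 5, 6, 7, 12, 4, 10, 11, 0, 13, 18, 15, 9, 1, 16]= (0 14 18 16 9 4 8 12)(1 2 3 17)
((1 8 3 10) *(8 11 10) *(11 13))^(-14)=(1 11)(10 13)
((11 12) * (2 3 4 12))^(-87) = ((2 3 4 12 11))^(-87) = (2 12 3 11 4)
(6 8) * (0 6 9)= (0 6 8 9)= [6, 1, 2, 3, 4, 5, 8, 7, 9, 0]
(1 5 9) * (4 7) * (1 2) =(1 5 9 2)(4 7) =[0, 5, 1, 3, 7, 9, 6, 4, 8, 2]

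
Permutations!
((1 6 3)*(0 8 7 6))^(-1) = ((0 8 7 6 3 1))^(-1) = (0 1 3 6 7 8)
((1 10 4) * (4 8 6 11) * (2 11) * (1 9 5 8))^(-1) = ((1 10)(2 11 4 9 5 8 6))^(-1) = (1 10)(2 6 8 5 9 4 11)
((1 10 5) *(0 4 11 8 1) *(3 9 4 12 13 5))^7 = ((0 12 13 5)(1 10 3 9 4 11 8))^7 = (0 5 13 12)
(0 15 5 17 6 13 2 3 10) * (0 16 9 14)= [15, 1, 3, 10, 4, 17, 13, 7, 8, 14, 16, 11, 12, 2, 0, 5, 9, 6]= (0 15 5 17 6 13 2 3 10 16 9 14)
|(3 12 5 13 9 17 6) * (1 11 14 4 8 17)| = 12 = |(1 11 14 4 8 17 6 3 12 5 13 9)|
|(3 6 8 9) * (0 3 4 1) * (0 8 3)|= |(1 8 9 4)(3 6)|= 4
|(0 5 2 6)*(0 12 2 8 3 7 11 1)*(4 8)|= |(0 5 4 8 3 7 11 1)(2 6 12)|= 24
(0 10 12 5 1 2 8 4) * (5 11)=(0 10 12 11 5 1 2 8 4)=[10, 2, 8, 3, 0, 1, 6, 7, 4, 9, 12, 5, 11]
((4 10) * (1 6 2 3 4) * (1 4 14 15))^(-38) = ((1 6 2 3 14 15)(4 10))^(-38) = (1 14 2)(3 6 15)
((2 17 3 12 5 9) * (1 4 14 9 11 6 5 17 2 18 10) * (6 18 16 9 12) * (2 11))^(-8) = (1 17 2)(3 11 4)(5 10 12)(6 18 14)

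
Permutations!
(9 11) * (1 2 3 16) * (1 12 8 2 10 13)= (1 10 13)(2 3 16 12 8)(9 11)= [0, 10, 3, 16, 4, 5, 6, 7, 2, 11, 13, 9, 8, 1, 14, 15, 12]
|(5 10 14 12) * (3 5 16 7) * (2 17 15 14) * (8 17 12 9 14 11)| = |(2 12 16 7 3 5 10)(8 17 15 11)(9 14)| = 28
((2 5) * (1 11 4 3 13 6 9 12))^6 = ((1 11 4 3 13 6 9 12)(2 5))^6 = (1 9 13 4)(3 11 12 6)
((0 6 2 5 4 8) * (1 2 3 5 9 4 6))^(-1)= (0 8 4 9 2 1)(3 6 5)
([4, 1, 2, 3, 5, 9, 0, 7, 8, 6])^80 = (9)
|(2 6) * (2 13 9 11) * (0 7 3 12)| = 20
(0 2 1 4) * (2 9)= (0 9 2 1 4)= [9, 4, 1, 3, 0, 5, 6, 7, 8, 2]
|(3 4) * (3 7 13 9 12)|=|(3 4 7 13 9 12)|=6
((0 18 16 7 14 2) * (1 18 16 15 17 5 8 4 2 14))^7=(0 5 1 2 17 7 4 15 16 8 18)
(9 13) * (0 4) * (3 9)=(0 4)(3 9 13)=[4, 1, 2, 9, 0, 5, 6, 7, 8, 13, 10, 11, 12, 3]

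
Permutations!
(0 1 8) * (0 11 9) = (0 1 8 11 9) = [1, 8, 2, 3, 4, 5, 6, 7, 11, 0, 10, 9]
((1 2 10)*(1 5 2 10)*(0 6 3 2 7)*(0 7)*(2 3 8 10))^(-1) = ((0 6 8 10 5)(1 2))^(-1) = (0 5 10 8 6)(1 2)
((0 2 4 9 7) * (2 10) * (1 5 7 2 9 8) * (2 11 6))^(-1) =(0 7 5 1 8 4 2 6 11 9 10)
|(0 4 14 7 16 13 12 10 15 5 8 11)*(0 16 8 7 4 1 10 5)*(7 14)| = |(0 1 10 15)(4 7 8 11 16 13 12 5 14)| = 36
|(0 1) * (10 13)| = |(0 1)(10 13)| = 2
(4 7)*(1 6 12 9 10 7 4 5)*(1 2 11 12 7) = (1 6 7 5 2 11 12 9 10) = [0, 6, 11, 3, 4, 2, 7, 5, 8, 10, 1, 12, 9]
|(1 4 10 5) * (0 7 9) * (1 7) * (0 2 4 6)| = |(0 1 6)(2 4 10 5 7 9)| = 6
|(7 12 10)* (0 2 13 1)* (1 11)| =|(0 2 13 11 1)(7 12 10)| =15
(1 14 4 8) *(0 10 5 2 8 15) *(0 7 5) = [10, 14, 8, 3, 15, 2, 6, 5, 1, 9, 0, 11, 12, 13, 4, 7] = (0 10)(1 14 4 15 7 5 2 8)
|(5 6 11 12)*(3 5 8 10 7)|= |(3 5 6 11 12 8 10 7)|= 8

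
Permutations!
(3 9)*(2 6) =(2 6)(3 9) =[0, 1, 6, 9, 4, 5, 2, 7, 8, 3]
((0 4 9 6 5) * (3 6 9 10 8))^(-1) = (0 5 6 3 8 10 4) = ((0 4 10 8 3 6 5))^(-1)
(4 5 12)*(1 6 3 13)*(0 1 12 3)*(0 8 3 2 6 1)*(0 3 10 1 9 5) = [3, 9, 6, 13, 0, 2, 8, 7, 10, 5, 1, 11, 4, 12] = (0 3 13 12 4)(1 9 5 2 6 8 10)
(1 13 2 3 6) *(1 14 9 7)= (1 13 2 3 6 14 9 7)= [0, 13, 3, 6, 4, 5, 14, 1, 8, 7, 10, 11, 12, 2, 9]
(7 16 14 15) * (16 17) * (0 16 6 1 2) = (0 16 14 15 7 17 6 1 2) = [16, 2, 0, 3, 4, 5, 1, 17, 8, 9, 10, 11, 12, 13, 15, 7, 14, 6]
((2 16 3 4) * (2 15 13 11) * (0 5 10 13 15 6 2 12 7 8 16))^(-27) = ((0 5 10 13 11 12 7 8 16 3 4 6 2))^(-27) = (0 2 6 4 3 16 8 7 12 11 13 10 5)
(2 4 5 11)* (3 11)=(2 4 5 3 11)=[0, 1, 4, 11, 5, 3, 6, 7, 8, 9, 10, 2]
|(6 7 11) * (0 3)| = 6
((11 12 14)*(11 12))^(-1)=(12 14)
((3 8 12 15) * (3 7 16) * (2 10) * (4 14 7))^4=(3 4)(7 12)(8 14)(15 16)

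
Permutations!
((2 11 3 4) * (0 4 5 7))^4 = (0 3 4 5 2 7 11)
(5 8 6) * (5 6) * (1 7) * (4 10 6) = (1 7)(4 10 6)(5 8) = [0, 7, 2, 3, 10, 8, 4, 1, 5, 9, 6]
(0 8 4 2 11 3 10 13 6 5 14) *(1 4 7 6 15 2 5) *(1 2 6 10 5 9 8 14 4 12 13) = [14, 12, 11, 5, 9, 4, 2, 10, 7, 8, 1, 3, 13, 15, 0, 6] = (0 14)(1 12 13 15 6 2 11 3 5 4 9 8 7 10)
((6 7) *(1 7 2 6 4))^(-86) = (1 7 4)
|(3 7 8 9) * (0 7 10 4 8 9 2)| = 8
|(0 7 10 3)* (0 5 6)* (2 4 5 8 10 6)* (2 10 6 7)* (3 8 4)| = 8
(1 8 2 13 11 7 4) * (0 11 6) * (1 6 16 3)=(0 11 7 4 6)(1 8 2 13 16 3)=[11, 8, 13, 1, 6, 5, 0, 4, 2, 9, 10, 7, 12, 16, 14, 15, 3]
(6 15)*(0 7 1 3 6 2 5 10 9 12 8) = (0 7 1 3 6 15 2 5 10 9 12 8) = [7, 3, 5, 6, 4, 10, 15, 1, 0, 12, 9, 11, 8, 13, 14, 2]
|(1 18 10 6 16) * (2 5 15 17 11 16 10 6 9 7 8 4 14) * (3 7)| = 16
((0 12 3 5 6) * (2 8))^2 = ((0 12 3 5 6)(2 8))^2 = (0 3 6 12 5)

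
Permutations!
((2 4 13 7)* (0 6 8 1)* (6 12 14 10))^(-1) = (0 1 8 6 10 14 12)(2 7 13 4)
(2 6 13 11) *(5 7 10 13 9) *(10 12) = (2 6 9 5 7 12 10 13 11) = [0, 1, 6, 3, 4, 7, 9, 12, 8, 5, 13, 2, 10, 11]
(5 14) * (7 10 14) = (5 7 10 14) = [0, 1, 2, 3, 4, 7, 6, 10, 8, 9, 14, 11, 12, 13, 5]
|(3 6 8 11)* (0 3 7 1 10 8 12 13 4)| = |(0 3 6 12 13 4)(1 10 8 11 7)| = 30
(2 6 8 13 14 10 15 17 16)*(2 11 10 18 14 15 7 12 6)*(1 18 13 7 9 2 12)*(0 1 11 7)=[1, 18, 12, 3, 4, 5, 8, 11, 0, 2, 9, 10, 6, 15, 13, 17, 7, 16, 14]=(0 1 18 14 13 15 17 16 7 11 10 9 2 12 6 8)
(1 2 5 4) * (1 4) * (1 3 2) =[0, 1, 5, 2, 4, 3] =(2 5 3)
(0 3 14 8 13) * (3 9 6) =(0 9 6 3 14 8 13) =[9, 1, 2, 14, 4, 5, 3, 7, 13, 6, 10, 11, 12, 0, 8]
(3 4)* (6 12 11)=[0, 1, 2, 4, 3, 5, 12, 7, 8, 9, 10, 6, 11]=(3 4)(6 12 11)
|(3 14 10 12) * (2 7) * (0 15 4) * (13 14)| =30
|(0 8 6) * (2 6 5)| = |(0 8 5 2 6)| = 5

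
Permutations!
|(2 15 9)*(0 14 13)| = 3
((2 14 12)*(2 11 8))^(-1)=((2 14 12 11 8))^(-1)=(2 8 11 12 14)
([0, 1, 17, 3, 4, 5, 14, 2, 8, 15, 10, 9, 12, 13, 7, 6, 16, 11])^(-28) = (2 15)(6 17)(7 9)(11 14)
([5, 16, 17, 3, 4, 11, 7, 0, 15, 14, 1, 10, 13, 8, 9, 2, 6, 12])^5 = [16, 5, 15, 3, 4, 6, 10, 1, 13, 14, 0, 7, 17, 12, 9, 8, 11, 2]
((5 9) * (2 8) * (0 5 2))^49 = (0 8 2 9 5)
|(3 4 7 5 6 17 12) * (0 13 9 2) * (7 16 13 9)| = 9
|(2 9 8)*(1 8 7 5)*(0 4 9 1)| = 15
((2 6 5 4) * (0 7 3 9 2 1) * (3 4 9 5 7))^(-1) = ((0 3 5 9 2 6 7 4 1))^(-1) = (0 1 4 7 6 2 9 5 3)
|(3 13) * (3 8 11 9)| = 5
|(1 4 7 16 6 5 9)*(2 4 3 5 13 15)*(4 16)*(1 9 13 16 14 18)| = 8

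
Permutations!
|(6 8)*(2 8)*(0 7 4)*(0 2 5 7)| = |(2 8 6 5 7 4)| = 6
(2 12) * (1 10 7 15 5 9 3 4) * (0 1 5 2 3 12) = (0 1 10 7 15 2)(3 4 5 9 12) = [1, 10, 0, 4, 5, 9, 6, 15, 8, 12, 7, 11, 3, 13, 14, 2]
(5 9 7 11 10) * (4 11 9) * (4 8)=(4 11 10 5 8)(7 9)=[0, 1, 2, 3, 11, 8, 6, 9, 4, 7, 5, 10]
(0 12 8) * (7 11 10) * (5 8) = (0 12 5 8)(7 11 10) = [12, 1, 2, 3, 4, 8, 6, 11, 0, 9, 7, 10, 5]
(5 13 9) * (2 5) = (2 5 13 9) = [0, 1, 5, 3, 4, 13, 6, 7, 8, 2, 10, 11, 12, 9]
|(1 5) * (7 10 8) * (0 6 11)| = |(0 6 11)(1 5)(7 10 8)| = 6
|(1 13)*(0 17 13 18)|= |(0 17 13 1 18)|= 5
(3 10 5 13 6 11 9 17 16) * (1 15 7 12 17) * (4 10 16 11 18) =(1 15 7 12 17 11 9)(3 16)(4 10 5 13 6 18) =[0, 15, 2, 16, 10, 13, 18, 12, 8, 1, 5, 9, 17, 6, 14, 7, 3, 11, 4]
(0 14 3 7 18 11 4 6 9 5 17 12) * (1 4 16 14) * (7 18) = (0 1 4 6 9 5 17 12)(3 18 11 16 14) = [1, 4, 2, 18, 6, 17, 9, 7, 8, 5, 10, 16, 0, 13, 3, 15, 14, 12, 11]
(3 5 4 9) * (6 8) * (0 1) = (0 1)(3 5 4 9)(6 8) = [1, 0, 2, 5, 9, 4, 8, 7, 6, 3]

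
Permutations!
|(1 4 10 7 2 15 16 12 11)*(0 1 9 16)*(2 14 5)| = |(0 1 4 10 7 14 5 2 15)(9 16 12 11)| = 36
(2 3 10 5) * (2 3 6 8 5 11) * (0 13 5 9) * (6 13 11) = (0 11 2 13 5 3 10 6 8 9) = [11, 1, 13, 10, 4, 3, 8, 7, 9, 0, 6, 2, 12, 5]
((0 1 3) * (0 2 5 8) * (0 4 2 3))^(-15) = (0 1)(2 5 8 4)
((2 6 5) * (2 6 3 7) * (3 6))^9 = ((2 6 5 3 7))^9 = (2 7 3 5 6)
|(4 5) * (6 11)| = 2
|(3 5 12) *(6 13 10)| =|(3 5 12)(6 13 10)| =3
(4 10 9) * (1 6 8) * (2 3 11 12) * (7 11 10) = (1 6 8)(2 3 10 9 4 7 11 12) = [0, 6, 3, 10, 7, 5, 8, 11, 1, 4, 9, 12, 2]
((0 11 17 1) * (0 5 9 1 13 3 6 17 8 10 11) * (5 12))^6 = ((1 12 5 9)(3 6 17 13)(8 10 11))^6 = (1 5)(3 17)(6 13)(9 12)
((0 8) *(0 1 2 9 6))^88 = (0 9 1)(2 8 6)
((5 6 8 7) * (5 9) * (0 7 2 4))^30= ((0 7 9 5 6 8 2 4))^30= (0 2 6 9)(4 8 5 7)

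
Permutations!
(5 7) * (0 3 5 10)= [3, 1, 2, 5, 4, 7, 6, 10, 8, 9, 0]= (0 3 5 7 10)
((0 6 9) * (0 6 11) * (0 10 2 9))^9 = (0 2)(6 10)(9 11)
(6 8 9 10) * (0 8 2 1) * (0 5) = (0 8 9 10 6 2 1 5) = [8, 5, 1, 3, 4, 0, 2, 7, 9, 10, 6]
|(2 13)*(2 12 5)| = |(2 13 12 5)| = 4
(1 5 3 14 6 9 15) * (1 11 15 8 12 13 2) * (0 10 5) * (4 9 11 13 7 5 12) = (0 10 12 7 5 3 14 6 11 15 13 2 1)(4 9 8) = [10, 0, 1, 14, 9, 3, 11, 5, 4, 8, 12, 15, 7, 2, 6, 13]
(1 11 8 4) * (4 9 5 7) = (1 11 8 9 5 7 4) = [0, 11, 2, 3, 1, 7, 6, 4, 9, 5, 10, 8]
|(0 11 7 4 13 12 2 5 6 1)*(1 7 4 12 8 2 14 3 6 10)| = 45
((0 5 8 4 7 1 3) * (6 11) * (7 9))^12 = (11)(0 9)(1 8)(3 4)(5 7)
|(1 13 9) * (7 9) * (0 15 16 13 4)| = 8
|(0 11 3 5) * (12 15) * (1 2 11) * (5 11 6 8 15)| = |(0 1 2 6 8 15 12 5)(3 11)| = 8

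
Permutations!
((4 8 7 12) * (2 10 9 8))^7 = ((2 10 9 8 7 12 4))^7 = (12)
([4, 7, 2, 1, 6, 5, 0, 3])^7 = (0 4 6)(1 7 3)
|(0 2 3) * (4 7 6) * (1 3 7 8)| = 8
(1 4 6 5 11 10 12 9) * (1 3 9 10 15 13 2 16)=[0, 4, 16, 9, 6, 11, 5, 7, 8, 3, 12, 15, 10, 2, 14, 13, 1]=(1 4 6 5 11 15 13 2 16)(3 9)(10 12)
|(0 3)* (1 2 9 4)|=|(0 3)(1 2 9 4)|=4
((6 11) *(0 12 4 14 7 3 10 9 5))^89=((0 12 4 14 7 3 10 9 5)(6 11))^89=(0 5 9 10 3 7 14 4 12)(6 11)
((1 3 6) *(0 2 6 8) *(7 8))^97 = ((0 2 6 1 3 7 8))^97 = (0 8 7 3 1 6 2)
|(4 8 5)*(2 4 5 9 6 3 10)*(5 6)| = |(2 4 8 9 5 6 3 10)| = 8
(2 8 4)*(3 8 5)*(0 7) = (0 7)(2 5 3 8 4) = [7, 1, 5, 8, 2, 3, 6, 0, 4]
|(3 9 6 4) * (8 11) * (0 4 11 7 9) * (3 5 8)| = 9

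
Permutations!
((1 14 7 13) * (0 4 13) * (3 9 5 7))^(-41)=((0 4 13 1 14 3 9 5 7))^(-41)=(0 14 7 1 5 13 9 4 3)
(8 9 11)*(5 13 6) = (5 13 6)(8 9 11) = [0, 1, 2, 3, 4, 13, 5, 7, 9, 11, 10, 8, 12, 6]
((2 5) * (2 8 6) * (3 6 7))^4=((2 5 8 7 3 6))^4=(2 3 8)(5 6 7)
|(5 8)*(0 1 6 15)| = 4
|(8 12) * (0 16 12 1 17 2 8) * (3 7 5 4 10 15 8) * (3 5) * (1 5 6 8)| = |(0 16 12)(1 17 2 6 8 5 4 10 15)(3 7)| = 18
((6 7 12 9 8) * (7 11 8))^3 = ((6 11 8)(7 12 9))^3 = (12)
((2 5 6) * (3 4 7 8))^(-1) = (2 6 5)(3 8 7 4)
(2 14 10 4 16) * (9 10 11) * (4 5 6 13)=(2 14 11 9 10 5 6 13 4 16)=[0, 1, 14, 3, 16, 6, 13, 7, 8, 10, 5, 9, 12, 4, 11, 15, 2]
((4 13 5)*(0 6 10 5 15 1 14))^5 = (0 13 6 15 10 1 5 14 4)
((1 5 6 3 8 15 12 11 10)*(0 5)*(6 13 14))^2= ((0 5 13 14 6 3 8 15 12 11 10 1))^2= (0 13 6 8 12 10)(1 5 14 3 15 11)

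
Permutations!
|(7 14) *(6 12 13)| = 6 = |(6 12 13)(7 14)|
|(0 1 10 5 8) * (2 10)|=|(0 1 2 10 5 8)|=6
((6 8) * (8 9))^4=(6 9 8)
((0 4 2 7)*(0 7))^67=((7)(0 4 2))^67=(7)(0 4 2)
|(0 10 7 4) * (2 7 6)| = |(0 10 6 2 7 4)| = 6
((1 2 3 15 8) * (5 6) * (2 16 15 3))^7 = (1 8 15 16)(5 6)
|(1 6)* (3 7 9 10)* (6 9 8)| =|(1 9 10 3 7 8 6)| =7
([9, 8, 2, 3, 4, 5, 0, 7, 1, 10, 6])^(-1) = [6, 8, 2, 3, 4, 5, 10, 7, 1, 0, 9]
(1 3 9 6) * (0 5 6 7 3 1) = (0 5 6)(3 9 7) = [5, 1, 2, 9, 4, 6, 0, 3, 8, 7]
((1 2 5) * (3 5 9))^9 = (1 5 3 9 2)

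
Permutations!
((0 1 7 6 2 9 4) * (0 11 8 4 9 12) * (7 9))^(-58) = ((0 1 9 7 6 2 12)(4 11 8))^(-58) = (0 2 7 1 12 6 9)(4 8 11)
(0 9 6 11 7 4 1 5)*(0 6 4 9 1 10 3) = (0 1 5 6 11 7 9 4 10 3) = [1, 5, 2, 0, 10, 6, 11, 9, 8, 4, 3, 7]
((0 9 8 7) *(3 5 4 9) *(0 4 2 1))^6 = (0 3 5 2 1)(4 8)(7 9)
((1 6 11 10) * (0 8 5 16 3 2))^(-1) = ((0 8 5 16 3 2)(1 6 11 10))^(-1) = (0 2 3 16 5 8)(1 10 11 6)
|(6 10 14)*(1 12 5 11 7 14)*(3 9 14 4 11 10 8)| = 60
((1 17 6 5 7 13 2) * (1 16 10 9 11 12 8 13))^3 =(1 5 17 7 6)(2 9 8 16 11 13 10 12)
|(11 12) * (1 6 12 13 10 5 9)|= 8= |(1 6 12 11 13 10 5 9)|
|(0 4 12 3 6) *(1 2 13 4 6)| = |(0 6)(1 2 13 4 12 3)| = 6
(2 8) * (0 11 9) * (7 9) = (0 11 7 9)(2 8) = [11, 1, 8, 3, 4, 5, 6, 9, 2, 0, 10, 7]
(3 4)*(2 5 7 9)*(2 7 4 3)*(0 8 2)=(0 8 2 5 4)(7 9)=[8, 1, 5, 3, 0, 4, 6, 9, 2, 7]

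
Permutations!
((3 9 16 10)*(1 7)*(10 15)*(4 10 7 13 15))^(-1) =(1 7 15 13)(3 10 4 16 9)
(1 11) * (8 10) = (1 11)(8 10) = [0, 11, 2, 3, 4, 5, 6, 7, 10, 9, 8, 1]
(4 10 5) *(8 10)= [0, 1, 2, 3, 8, 4, 6, 7, 10, 9, 5]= (4 8 10 5)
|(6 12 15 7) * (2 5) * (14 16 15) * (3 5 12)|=9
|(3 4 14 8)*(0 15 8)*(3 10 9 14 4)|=6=|(0 15 8 10 9 14)|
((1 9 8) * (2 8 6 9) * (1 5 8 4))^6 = (9)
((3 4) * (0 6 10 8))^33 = ((0 6 10 8)(3 4))^33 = (0 6 10 8)(3 4)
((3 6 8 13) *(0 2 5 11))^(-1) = ((0 2 5 11)(3 6 8 13))^(-1) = (0 11 5 2)(3 13 8 6)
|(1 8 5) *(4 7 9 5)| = 6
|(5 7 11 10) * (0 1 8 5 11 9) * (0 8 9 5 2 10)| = 14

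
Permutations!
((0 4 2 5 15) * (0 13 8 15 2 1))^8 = (0 1 4)(8 13 15)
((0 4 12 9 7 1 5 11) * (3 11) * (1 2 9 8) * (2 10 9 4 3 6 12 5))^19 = ((0 3 11)(1 2 4 5 6 12 8)(7 10 9))^19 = (0 3 11)(1 12 5 2 8 6 4)(7 10 9)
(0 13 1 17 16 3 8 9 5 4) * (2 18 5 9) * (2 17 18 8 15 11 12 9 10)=[13, 18, 8, 15, 0, 4, 6, 7, 17, 10, 2, 12, 9, 1, 14, 11, 3, 16, 5]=(0 13 1 18 5 4)(2 8 17 16 3 15 11 12 9 10)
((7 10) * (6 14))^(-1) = ((6 14)(7 10))^(-1) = (6 14)(7 10)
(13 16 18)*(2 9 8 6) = (2 9 8 6)(13 16 18) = [0, 1, 9, 3, 4, 5, 2, 7, 6, 8, 10, 11, 12, 16, 14, 15, 18, 17, 13]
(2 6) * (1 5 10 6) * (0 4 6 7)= (0 4 6 2 1 5 10 7)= [4, 5, 1, 3, 6, 10, 2, 0, 8, 9, 7]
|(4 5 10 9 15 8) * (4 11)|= |(4 5 10 9 15 8 11)|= 7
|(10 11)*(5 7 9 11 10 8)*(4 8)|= |(4 8 5 7 9 11)|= 6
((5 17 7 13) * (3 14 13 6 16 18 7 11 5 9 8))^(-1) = (3 8 9 13 14)(5 11 17)(6 7 18 16)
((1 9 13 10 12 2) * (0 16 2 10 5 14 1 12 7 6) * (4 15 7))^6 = ((0 16 2 12 10 4 15 7 6)(1 9 13 5 14))^6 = (0 15 12)(1 9 13 5 14)(2 6 4)(7 10 16)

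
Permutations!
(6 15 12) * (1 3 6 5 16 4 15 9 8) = (1 3 6 9 8)(4 15 12 5 16) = [0, 3, 2, 6, 15, 16, 9, 7, 1, 8, 10, 11, 5, 13, 14, 12, 4]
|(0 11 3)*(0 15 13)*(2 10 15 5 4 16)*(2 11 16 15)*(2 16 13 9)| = 18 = |(0 13)(2 10 16 11 3 5 4 15 9)|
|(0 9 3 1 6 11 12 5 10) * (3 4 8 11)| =|(0 9 4 8 11 12 5 10)(1 6 3)| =24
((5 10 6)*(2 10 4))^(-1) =(2 4 5 6 10)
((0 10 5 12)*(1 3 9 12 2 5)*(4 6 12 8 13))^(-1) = (0 12 6 4 13 8 9 3 1 10)(2 5)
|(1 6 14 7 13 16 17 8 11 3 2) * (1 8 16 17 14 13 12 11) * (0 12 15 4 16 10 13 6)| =|(0 12 11 3 2 8 1)(4 16 14 7 15)(10 13 17)| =105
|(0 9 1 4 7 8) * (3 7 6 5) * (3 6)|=14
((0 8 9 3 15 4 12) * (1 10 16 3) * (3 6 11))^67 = (0 11 9 15 10 12 6 8 3 1 4 16)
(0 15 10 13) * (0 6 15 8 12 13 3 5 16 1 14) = (0 8 12 13 6 15 10 3 5 16 1 14) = [8, 14, 2, 5, 4, 16, 15, 7, 12, 9, 3, 11, 13, 6, 0, 10, 1]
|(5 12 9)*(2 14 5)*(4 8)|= 10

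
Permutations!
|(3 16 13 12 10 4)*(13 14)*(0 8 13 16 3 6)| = 14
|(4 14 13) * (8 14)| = 4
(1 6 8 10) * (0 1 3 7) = [1, 6, 2, 7, 4, 5, 8, 0, 10, 9, 3] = (0 1 6 8 10 3 7)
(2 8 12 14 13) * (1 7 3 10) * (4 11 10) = (1 7 3 4 11 10)(2 8 12 14 13) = [0, 7, 8, 4, 11, 5, 6, 3, 12, 9, 1, 10, 14, 2, 13]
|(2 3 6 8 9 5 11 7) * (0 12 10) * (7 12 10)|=18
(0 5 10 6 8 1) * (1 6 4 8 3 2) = (0 5 10 4 8 6 3 2 1) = [5, 0, 1, 2, 8, 10, 3, 7, 6, 9, 4]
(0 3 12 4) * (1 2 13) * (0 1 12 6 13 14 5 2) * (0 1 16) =(0 3 6 13 12 4 16)(2 14 5) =[3, 1, 14, 6, 16, 2, 13, 7, 8, 9, 10, 11, 4, 12, 5, 15, 0]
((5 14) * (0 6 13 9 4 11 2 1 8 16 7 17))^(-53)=((0 6 13 9 4 11 2 1 8 16 7 17)(5 14))^(-53)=(0 1 13 16 4 17 2 6 8 9 7 11)(5 14)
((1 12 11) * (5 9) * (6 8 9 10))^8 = (1 11 12)(5 8 10 9 6)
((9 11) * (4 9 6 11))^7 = (4 9)(6 11)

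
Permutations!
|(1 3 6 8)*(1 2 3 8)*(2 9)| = 6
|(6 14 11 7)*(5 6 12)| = |(5 6 14 11 7 12)| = 6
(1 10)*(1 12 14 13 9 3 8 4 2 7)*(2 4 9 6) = (1 10 12 14 13 6 2 7)(3 8 9) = [0, 10, 7, 8, 4, 5, 2, 1, 9, 3, 12, 11, 14, 6, 13]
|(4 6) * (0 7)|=|(0 7)(4 6)|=2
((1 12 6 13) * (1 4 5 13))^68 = ((1 12 6)(4 5 13))^68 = (1 6 12)(4 13 5)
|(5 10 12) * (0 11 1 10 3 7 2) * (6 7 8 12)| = |(0 11 1 10 6 7 2)(3 8 12 5)| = 28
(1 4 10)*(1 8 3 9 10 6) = [0, 4, 2, 9, 6, 5, 1, 7, 3, 10, 8] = (1 4 6)(3 9 10 8)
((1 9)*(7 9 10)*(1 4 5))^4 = (1 4 7)(5 9 10)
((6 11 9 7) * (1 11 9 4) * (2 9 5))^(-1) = (1 4 11)(2 5 6 7 9)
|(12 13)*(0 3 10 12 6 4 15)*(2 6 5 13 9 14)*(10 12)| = 18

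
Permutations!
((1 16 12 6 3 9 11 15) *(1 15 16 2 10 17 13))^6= (1 2 10 17 13)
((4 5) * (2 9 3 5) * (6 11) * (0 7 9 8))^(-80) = (11)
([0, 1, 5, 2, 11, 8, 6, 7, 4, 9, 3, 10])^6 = [0, 1, 3, 10, 8, 2, 6, 7, 5, 9, 11, 4]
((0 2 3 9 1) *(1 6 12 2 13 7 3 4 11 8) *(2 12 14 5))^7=(0 5 13 2 7 4 3 11 9 8 6 1 14)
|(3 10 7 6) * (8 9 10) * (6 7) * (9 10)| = 4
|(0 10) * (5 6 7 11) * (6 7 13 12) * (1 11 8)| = 30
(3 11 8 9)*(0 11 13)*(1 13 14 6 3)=[11, 13, 2, 14, 4, 5, 3, 7, 9, 1, 10, 8, 12, 0, 6]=(0 11 8 9 1 13)(3 14 6)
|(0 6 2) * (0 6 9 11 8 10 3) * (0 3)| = |(0 9 11 8 10)(2 6)| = 10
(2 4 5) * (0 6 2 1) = (0 6 2 4 5 1) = [6, 0, 4, 3, 5, 1, 2]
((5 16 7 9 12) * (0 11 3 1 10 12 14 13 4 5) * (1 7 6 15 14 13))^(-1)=(0 12 10 1 14 15 6 16 5 4 13 9 7 3 11)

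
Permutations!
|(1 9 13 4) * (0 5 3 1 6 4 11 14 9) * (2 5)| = 20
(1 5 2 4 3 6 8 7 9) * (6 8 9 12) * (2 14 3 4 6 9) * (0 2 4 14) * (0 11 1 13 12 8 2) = [0, 5, 6, 2, 14, 11, 4, 8, 7, 13, 10, 1, 9, 12, 3] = (1 5 11)(2 6 4 14 3)(7 8)(9 13 12)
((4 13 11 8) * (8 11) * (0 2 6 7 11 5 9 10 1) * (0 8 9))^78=(13)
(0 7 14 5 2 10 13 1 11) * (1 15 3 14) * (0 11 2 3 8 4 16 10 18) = (0 7 1 2 18)(3 14 5)(4 16 10 13 15 8) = [7, 2, 18, 14, 16, 3, 6, 1, 4, 9, 13, 11, 12, 15, 5, 8, 10, 17, 0]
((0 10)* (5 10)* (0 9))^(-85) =((0 5 10 9))^(-85) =(0 9 10 5)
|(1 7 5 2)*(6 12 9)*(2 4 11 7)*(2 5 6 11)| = |(1 5 4 2)(6 12 9 11 7)| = 20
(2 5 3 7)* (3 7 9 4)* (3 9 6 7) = (2 5 3 6 7)(4 9) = [0, 1, 5, 6, 9, 3, 7, 2, 8, 4]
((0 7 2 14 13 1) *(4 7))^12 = (0 13 2 4 1 14 7)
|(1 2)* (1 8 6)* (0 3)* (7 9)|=4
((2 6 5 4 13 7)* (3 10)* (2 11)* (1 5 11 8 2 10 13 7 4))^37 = (1 5)(2 6 11 10 3 13 4 7 8)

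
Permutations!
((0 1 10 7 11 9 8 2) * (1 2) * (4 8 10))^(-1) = (0 2)(1 8 4)(7 10 9 11)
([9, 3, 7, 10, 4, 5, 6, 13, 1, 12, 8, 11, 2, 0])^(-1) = [13, 8, 12, 1, 4, 5, 6, 2, 10, 0, 3, 11, 9, 7]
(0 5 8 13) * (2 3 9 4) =(0 5 8 13)(2 3 9 4) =[5, 1, 3, 9, 2, 8, 6, 7, 13, 4, 10, 11, 12, 0]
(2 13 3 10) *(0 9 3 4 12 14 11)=(0 9 3 10 2 13 4 12 14 11)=[9, 1, 13, 10, 12, 5, 6, 7, 8, 3, 2, 0, 14, 4, 11]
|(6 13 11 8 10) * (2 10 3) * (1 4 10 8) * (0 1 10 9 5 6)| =|(0 1 4 9 5 6 13 11 10)(2 8 3)| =9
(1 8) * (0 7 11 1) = (0 7 11 1 8) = [7, 8, 2, 3, 4, 5, 6, 11, 0, 9, 10, 1]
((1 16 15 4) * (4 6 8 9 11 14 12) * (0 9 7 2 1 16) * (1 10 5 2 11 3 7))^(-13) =((0 9 3 7 11 14 12 4 16 15 6 8 1)(2 10 5))^(-13) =(16)(2 5 10)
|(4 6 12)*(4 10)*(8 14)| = 4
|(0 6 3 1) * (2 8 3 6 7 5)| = 7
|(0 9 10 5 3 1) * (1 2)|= 7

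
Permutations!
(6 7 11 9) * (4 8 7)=(4 8 7 11 9 6)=[0, 1, 2, 3, 8, 5, 4, 11, 7, 6, 10, 9]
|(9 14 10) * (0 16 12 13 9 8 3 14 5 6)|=|(0 16 12 13 9 5 6)(3 14 10 8)|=28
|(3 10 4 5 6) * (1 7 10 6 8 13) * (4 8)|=10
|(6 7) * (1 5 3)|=6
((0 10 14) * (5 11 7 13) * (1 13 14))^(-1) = ((0 10 1 13 5 11 7 14))^(-1) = (0 14 7 11 5 13 1 10)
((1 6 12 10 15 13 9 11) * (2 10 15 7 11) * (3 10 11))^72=(15)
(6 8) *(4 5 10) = (4 5 10)(6 8) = [0, 1, 2, 3, 5, 10, 8, 7, 6, 9, 4]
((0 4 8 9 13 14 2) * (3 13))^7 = ((0 4 8 9 3 13 14 2))^7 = (0 2 14 13 3 9 8 4)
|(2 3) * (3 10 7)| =|(2 10 7 3)| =4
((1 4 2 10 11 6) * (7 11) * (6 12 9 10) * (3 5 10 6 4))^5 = ((1 3 5 10 7 11 12 9 6)(2 4))^5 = (1 11 3 12 5 9 10 6 7)(2 4)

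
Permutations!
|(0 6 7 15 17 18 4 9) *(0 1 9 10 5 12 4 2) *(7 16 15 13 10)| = |(0 6 16 15 17 18 2)(1 9)(4 7 13 10 5 12)| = 42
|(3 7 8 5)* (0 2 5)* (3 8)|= 4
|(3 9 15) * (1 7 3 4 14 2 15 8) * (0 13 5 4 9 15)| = 6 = |(0 13 5 4 14 2)(1 7 3 15 9 8)|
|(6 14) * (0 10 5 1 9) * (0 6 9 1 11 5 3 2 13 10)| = |(2 13 10 3)(5 11)(6 14 9)| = 12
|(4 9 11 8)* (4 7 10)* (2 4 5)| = |(2 4 9 11 8 7 10 5)| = 8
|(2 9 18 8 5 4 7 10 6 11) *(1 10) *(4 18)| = 24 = |(1 10 6 11 2 9 4 7)(5 18 8)|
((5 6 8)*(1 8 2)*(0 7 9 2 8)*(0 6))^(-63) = ((0 7 9 2 1 6 8 5))^(-63) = (0 7 9 2 1 6 8 5)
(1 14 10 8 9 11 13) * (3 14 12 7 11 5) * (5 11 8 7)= [0, 12, 2, 14, 4, 3, 6, 8, 9, 11, 7, 13, 5, 1, 10]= (1 12 5 3 14 10 7 8 9 11 13)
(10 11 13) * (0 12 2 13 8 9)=(0 12 2 13 10 11 8 9)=[12, 1, 13, 3, 4, 5, 6, 7, 9, 0, 11, 8, 2, 10]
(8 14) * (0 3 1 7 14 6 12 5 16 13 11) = (0 3 1 7 14 8 6 12 5 16 13 11) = [3, 7, 2, 1, 4, 16, 12, 14, 6, 9, 10, 0, 5, 11, 8, 15, 13]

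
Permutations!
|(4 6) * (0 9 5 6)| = 5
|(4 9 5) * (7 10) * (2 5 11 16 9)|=6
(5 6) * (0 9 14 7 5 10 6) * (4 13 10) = (0 9 14 7 5)(4 13 10 6) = [9, 1, 2, 3, 13, 0, 4, 5, 8, 14, 6, 11, 12, 10, 7]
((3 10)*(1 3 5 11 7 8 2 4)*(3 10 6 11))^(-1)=(1 4 2 8 7 11 6 3 5 10)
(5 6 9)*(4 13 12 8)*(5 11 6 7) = (4 13 12 8)(5 7)(6 9 11) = [0, 1, 2, 3, 13, 7, 9, 5, 4, 11, 10, 6, 8, 12]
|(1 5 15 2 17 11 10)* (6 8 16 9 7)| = |(1 5 15 2 17 11 10)(6 8 16 9 7)| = 35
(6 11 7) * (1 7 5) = (1 7 6 11 5) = [0, 7, 2, 3, 4, 1, 11, 6, 8, 9, 10, 5]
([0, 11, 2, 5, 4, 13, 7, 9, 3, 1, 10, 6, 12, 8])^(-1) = (1 9 7 6 11)(3 8 13 5)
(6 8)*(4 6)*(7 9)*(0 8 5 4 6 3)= (0 8 6 5 4 3)(7 9)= [8, 1, 2, 0, 3, 4, 5, 9, 6, 7]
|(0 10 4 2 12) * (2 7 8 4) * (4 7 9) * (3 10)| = |(0 3 10 2 12)(4 9)(7 8)| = 10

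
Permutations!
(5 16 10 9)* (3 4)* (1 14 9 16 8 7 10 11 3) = (1 14 9 5 8 7 10 16 11 3 4) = [0, 14, 2, 4, 1, 8, 6, 10, 7, 5, 16, 3, 12, 13, 9, 15, 11]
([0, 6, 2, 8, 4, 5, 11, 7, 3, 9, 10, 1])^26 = (1 11 6)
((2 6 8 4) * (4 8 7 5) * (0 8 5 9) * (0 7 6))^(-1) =(0 2 4 5 8)(7 9)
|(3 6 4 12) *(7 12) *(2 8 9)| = 15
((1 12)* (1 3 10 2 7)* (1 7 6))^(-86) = ((1 12 3 10 2 6))^(-86) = (1 2 3)(6 10 12)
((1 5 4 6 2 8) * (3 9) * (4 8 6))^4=(9)(1 5 8)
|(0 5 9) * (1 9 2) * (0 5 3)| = 4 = |(0 3)(1 9 5 2)|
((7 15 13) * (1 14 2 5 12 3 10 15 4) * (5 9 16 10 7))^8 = ((1 14 2 9 16 10 15 13 5 12 3 7 4))^8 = (1 5 9 7 15 14 12 16 4 13 2 3 10)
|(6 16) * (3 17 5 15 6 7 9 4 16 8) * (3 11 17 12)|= 12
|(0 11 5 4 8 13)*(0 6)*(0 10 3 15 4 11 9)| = |(0 9)(3 15 4 8 13 6 10)(5 11)| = 14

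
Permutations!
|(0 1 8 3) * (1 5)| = |(0 5 1 8 3)| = 5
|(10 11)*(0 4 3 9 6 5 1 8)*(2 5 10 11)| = 10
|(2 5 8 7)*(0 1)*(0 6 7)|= 7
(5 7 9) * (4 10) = (4 10)(5 7 9) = [0, 1, 2, 3, 10, 7, 6, 9, 8, 5, 4]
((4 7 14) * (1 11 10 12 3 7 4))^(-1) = ((1 11 10 12 3 7 14))^(-1) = (1 14 7 3 12 10 11)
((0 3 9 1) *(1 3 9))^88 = ((0 9 3 1))^88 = (9)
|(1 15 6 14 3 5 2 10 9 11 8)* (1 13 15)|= |(2 10 9 11 8 13 15 6 14 3 5)|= 11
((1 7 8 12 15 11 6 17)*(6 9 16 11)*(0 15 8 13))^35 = (17)(8 12)(9 11 16)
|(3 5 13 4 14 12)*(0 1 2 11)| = |(0 1 2 11)(3 5 13 4 14 12)| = 12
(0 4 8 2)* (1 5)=(0 4 8 2)(1 5)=[4, 5, 0, 3, 8, 1, 6, 7, 2]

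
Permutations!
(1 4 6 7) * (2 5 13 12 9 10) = (1 4 6 7)(2 5 13 12 9 10) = [0, 4, 5, 3, 6, 13, 7, 1, 8, 10, 2, 11, 9, 12]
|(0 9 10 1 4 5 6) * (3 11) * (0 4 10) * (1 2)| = |(0 9)(1 10 2)(3 11)(4 5 6)| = 6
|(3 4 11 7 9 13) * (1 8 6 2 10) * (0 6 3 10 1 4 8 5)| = 30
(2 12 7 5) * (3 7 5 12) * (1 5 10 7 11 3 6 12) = (1 5 2 6 12 10 7)(3 11) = [0, 5, 6, 11, 4, 2, 12, 1, 8, 9, 7, 3, 10]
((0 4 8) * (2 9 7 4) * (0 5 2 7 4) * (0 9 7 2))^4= ((0 2 7 9 4 8 5))^4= (0 4 2 8 7 5 9)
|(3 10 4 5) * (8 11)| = |(3 10 4 5)(8 11)| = 4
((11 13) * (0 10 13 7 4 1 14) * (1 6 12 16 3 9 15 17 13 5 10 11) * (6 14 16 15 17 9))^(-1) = ((0 11 7 4 14)(1 16 3 6 12 15 9 17 13)(5 10))^(-1) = (0 14 4 7 11)(1 13 17 9 15 12 6 3 16)(5 10)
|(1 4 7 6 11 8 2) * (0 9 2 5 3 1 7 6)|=|(0 9 2 7)(1 4 6 11 8 5 3)|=28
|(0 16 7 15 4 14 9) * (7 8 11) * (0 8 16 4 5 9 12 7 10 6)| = |(16)(0 4 14 12 7 15 5 9 8 11 10 6)| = 12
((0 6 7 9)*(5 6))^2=(0 6 9 5 7)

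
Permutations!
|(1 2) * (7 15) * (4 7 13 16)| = |(1 2)(4 7 15 13 16)| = 10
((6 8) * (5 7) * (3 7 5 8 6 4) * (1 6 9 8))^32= (1 4 6 3 9 7 8)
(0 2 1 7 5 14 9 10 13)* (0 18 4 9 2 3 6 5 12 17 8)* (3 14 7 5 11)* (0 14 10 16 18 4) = (0 10 13 4 9 16 18)(1 5 7 12 17 8 14 2)(3 6 11) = [10, 5, 1, 6, 9, 7, 11, 12, 14, 16, 13, 3, 17, 4, 2, 15, 18, 8, 0]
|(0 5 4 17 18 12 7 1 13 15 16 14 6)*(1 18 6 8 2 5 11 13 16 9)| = 42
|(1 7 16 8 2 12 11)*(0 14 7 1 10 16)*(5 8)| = 21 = |(0 14 7)(2 12 11 10 16 5 8)|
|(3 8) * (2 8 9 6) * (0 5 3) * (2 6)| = |(0 5 3 9 2 8)| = 6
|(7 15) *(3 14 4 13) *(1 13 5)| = 6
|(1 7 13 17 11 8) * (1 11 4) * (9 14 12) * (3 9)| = |(1 7 13 17 4)(3 9 14 12)(8 11)| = 20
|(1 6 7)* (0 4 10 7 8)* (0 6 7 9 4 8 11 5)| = 30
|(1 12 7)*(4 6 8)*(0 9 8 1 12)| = 6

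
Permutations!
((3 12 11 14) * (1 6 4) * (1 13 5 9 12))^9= (1 3 14 11 12 9 5 13 4 6)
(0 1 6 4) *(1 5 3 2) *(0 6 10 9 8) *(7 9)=(0 5 3 2 1 10 7 9 8)(4 6)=[5, 10, 1, 2, 6, 3, 4, 9, 0, 8, 7]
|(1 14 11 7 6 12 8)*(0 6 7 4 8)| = |(0 6 12)(1 14 11 4 8)| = 15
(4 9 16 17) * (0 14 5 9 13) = (0 14 5 9 16 17 4 13) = [14, 1, 2, 3, 13, 9, 6, 7, 8, 16, 10, 11, 12, 0, 5, 15, 17, 4]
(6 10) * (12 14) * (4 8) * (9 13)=[0, 1, 2, 3, 8, 5, 10, 7, 4, 13, 6, 11, 14, 9, 12]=(4 8)(6 10)(9 13)(12 14)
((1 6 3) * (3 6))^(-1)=(6)(1 3)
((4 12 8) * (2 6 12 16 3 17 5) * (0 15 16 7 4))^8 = (0 12 2 17 16)(3 15 8 6 5)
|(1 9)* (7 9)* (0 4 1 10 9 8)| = 10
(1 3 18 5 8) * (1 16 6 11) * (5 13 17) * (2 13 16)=(1 3 18 16 6 11)(2 13 17 5 8)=[0, 3, 13, 18, 4, 8, 11, 7, 2, 9, 10, 1, 12, 17, 14, 15, 6, 5, 16]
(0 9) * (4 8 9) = (0 4 8 9) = [4, 1, 2, 3, 8, 5, 6, 7, 9, 0]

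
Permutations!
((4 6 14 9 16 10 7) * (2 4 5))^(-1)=((2 4 6 14 9 16 10 7 5))^(-1)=(2 5 7 10 16 9 14 6 4)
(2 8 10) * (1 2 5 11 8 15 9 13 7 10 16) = (1 2 15 9 13 7 10 5 11 8 16) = [0, 2, 15, 3, 4, 11, 6, 10, 16, 13, 5, 8, 12, 7, 14, 9, 1]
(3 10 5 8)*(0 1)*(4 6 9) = (0 1)(3 10 5 8)(4 6 9) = [1, 0, 2, 10, 6, 8, 9, 7, 3, 4, 5]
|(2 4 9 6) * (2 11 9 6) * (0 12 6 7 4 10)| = 14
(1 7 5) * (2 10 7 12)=[0, 12, 10, 3, 4, 1, 6, 5, 8, 9, 7, 11, 2]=(1 12 2 10 7 5)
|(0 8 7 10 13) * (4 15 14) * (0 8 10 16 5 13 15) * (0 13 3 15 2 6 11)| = |(0 10 2 6 11)(3 15 14 4 13 8 7 16 5)| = 45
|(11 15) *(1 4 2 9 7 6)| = |(1 4 2 9 7 6)(11 15)| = 6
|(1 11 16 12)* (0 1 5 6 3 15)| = |(0 1 11 16 12 5 6 3 15)| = 9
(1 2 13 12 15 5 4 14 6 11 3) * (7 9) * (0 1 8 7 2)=(0 1)(2 13 12 15 5 4 14 6 11 3 8 7 9)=[1, 0, 13, 8, 14, 4, 11, 9, 7, 2, 10, 3, 15, 12, 6, 5]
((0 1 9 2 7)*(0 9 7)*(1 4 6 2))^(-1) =((0 4 6 2)(1 7 9))^(-1) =(0 2 6 4)(1 9 7)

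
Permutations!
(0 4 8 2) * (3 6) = (0 4 8 2)(3 6) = [4, 1, 0, 6, 8, 5, 3, 7, 2]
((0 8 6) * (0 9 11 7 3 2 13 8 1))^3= ((0 1)(2 13 8 6 9 11 7 3))^3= (0 1)(2 6 7 13 9 3 8 11)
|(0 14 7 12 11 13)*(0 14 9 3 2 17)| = 5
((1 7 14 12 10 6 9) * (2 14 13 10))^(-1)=((1 7 13 10 6 9)(2 14 12))^(-1)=(1 9 6 10 13 7)(2 12 14)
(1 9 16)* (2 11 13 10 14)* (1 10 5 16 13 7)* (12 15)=(1 9 13 5 16 10 14 2 11 7)(12 15)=[0, 9, 11, 3, 4, 16, 6, 1, 8, 13, 14, 7, 15, 5, 2, 12, 10]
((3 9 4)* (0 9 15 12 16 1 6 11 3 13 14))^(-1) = ((0 9 4 13 14)(1 6 11 3 15 12 16))^(-1) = (0 14 13 4 9)(1 16 12 15 3 11 6)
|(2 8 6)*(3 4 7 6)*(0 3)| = |(0 3 4 7 6 2 8)| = 7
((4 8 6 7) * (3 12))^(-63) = (3 12)(4 8 6 7)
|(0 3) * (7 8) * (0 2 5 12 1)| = 6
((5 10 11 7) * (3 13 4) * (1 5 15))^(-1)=((1 5 10 11 7 15)(3 13 4))^(-1)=(1 15 7 11 10 5)(3 4 13)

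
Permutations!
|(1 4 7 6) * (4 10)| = |(1 10 4 7 6)| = 5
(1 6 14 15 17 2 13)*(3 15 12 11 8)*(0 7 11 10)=(0 7 11 8 3 15 17 2 13 1 6 14 12 10)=[7, 6, 13, 15, 4, 5, 14, 11, 3, 9, 0, 8, 10, 1, 12, 17, 16, 2]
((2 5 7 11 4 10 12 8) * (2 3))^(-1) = (2 3 8 12 10 4 11 7 5)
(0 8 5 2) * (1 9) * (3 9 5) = [8, 5, 0, 9, 4, 2, 6, 7, 3, 1] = (0 8 3 9 1 5 2)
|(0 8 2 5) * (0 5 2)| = |(0 8)| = 2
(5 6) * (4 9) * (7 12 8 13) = (4 9)(5 6)(7 12 8 13) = [0, 1, 2, 3, 9, 6, 5, 12, 13, 4, 10, 11, 8, 7]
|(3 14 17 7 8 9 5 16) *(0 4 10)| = 24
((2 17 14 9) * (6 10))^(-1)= ((2 17 14 9)(6 10))^(-1)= (2 9 14 17)(6 10)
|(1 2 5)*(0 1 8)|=5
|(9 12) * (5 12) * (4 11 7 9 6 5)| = |(4 11 7 9)(5 12 6)| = 12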